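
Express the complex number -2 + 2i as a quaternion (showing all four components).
-2 + 2i + 0j + 0k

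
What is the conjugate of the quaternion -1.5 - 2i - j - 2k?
-1.5 + 2i + j + 2k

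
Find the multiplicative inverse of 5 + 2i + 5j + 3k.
0.0794 - 0.0317i - 0.0794j - 0.0476k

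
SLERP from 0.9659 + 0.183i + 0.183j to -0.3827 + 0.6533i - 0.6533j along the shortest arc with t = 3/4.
0.6264 - 0.4903i + 0.606j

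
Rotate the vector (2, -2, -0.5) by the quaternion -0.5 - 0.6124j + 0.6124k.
(-2.531, -1.35, 0.15)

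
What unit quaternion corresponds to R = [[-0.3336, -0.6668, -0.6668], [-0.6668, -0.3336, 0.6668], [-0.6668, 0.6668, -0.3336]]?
-0.5774i + 0.5774j + 0.5774k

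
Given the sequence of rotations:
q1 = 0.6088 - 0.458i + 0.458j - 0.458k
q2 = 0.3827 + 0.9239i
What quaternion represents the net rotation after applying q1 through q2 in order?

q2 · q1 = 0.6561 + 0.3872i + 0.5984j + 0.2479k
0.6561 + 0.3872i + 0.5984j + 0.2479k


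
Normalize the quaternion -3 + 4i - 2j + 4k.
-0.4472 + 0.5963i - 0.2981j + 0.5963k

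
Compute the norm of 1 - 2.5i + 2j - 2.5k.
4.183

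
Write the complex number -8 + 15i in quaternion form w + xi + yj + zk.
-8 + 15i + 0j + 0k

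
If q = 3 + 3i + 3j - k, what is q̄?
3 - 3i - 3j + k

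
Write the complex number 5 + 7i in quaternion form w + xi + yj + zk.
5 + 7i + 0j + 0k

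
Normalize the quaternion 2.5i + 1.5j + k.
0.8111i + 0.4867j + 0.3244k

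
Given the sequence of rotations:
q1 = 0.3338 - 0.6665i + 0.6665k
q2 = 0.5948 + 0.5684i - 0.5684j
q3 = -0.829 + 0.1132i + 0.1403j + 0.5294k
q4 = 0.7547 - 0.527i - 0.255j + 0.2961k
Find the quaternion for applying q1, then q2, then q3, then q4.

q2 · q1 = 0.5774 - 0.5855i - 0.5686j + 0.0176k
q3 · q2 · q1 = -0.3419 + 0.8542i + 0.2404j + 0.3089k
q4 · q3 · q2 · q1 = 0.162 + 0.6749i + 0.6843j + 0.223k
0.162 + 0.6749i + 0.6843j + 0.223k


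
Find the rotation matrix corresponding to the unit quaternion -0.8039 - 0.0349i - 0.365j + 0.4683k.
[[0.2949, 0.7784, 0.5542], [-0.7275, 0.559, -0.398], [-0.6195, -0.2857, 0.7311]]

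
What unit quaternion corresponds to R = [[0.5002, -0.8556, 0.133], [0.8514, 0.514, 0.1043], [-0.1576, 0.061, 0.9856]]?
0.866 - 0.0125i + 0.0839j + 0.4928k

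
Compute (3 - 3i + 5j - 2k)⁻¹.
0.0638 + 0.0638i - 0.1064j + 0.0426k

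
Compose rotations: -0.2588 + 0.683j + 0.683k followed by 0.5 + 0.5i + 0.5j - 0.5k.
-0.1294 + 0.5536i - 0.1294j + 0.8124k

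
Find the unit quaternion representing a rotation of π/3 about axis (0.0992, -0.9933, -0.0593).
0.866 + 0.0496i - 0.4966j - 0.0296k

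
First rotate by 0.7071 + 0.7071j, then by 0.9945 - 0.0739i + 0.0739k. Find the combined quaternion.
0.7032 - 0.1045i + 0.7032j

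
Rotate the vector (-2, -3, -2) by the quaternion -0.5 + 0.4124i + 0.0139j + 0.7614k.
(-3.227, 2.132, -1.429)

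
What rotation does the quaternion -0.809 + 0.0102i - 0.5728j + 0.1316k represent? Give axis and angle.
axis = (0.0174, -0.9745, 0.2239), θ = 288°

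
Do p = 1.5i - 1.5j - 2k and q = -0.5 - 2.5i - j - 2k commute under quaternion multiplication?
No: pq = -1.75 + 0.25i + 8.75j - 4.25k ≠ -1.75 - 1.75i - 7.25j + 6.25k = qp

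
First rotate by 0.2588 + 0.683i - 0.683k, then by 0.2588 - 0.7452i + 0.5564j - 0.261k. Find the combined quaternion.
0.3977 - 0.3961i - 0.5432j - 0.6243k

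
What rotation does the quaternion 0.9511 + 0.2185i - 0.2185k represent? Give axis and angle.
axis = (√2/2, 0, -√2/2), θ = 36°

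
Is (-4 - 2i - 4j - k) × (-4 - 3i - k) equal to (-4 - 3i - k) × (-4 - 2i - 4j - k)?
No: pq = 9 + 24i + 17j - 4k ≠ 9 + 16i + 15j + 20k = qp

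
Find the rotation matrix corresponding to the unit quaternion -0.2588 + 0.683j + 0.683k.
[[-0.866, 0.3535, -0.3535], [-0.3535, 0.067, 0.933], [0.3535, 0.933, 0.067]]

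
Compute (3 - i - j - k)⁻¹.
0.25 + 0.0833i + 0.0833j + 0.0833k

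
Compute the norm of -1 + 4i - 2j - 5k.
√46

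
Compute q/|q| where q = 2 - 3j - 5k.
0.3244 - 0.4867j - 0.8111k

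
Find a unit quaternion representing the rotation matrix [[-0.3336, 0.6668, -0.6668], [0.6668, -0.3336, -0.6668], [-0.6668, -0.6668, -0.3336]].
-0.5774i - 0.5774j + 0.5774k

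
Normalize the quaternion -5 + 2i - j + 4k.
-0.7372 + 0.2949i - 0.1474j + 0.5898k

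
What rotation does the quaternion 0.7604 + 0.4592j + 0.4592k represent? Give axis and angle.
axis = (0, √2/2, √2/2), θ = 81°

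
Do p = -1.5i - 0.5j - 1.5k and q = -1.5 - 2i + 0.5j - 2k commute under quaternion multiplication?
No: pq = -5.75 + 4i + 0.75j + 0.5k ≠ -5.75 + 0.5i + 0.75j + 4k = qp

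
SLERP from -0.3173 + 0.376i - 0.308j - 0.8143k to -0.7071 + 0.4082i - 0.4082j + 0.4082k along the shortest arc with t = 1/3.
-0.5813 + 0.4928i - 0.4373j - 0.4775k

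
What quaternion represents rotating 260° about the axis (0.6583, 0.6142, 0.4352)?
-0.6428 + 0.5043i + 0.4705j + 0.3334k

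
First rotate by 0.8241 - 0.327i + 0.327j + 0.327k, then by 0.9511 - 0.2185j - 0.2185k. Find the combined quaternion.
0.9267 - 0.311i + 0.2024j + 0.0595k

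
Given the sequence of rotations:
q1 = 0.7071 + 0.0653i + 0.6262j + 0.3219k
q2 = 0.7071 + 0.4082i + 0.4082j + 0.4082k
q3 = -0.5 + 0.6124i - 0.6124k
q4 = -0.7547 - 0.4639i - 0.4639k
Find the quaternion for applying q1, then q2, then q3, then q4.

q2 · q1 = 0.0863 + 0.2106i + 0.6267j + 0.7452k
q3 · q2 · q1 = 0.2842 + 0.3313i - 0.8987j - 0.0417k
q4 · q3 · q2 · q1 = -0.0801 - 0.7988i + 0.5052j + 0.3165k
-0.0801 - 0.7988i + 0.5052j + 0.3165k


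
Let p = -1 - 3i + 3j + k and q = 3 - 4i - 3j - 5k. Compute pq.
-1 - 17i - 7j + 29k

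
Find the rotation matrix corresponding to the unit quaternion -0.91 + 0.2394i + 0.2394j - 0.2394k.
[[0.7708, -0.3211, -0.5503], [0.5503, 0.7708, 0.3211], [0.3211, -0.5503, 0.7708]]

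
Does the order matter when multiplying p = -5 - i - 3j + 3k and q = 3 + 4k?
Yes: pq = -27 - 15i - 5j - 11k ≠ -27 + 9i - 13j - 11k = qp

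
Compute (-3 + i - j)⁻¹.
-0.2727 - 0.0909i + 0.0909j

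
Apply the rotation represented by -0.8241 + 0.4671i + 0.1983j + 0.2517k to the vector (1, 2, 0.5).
(1.949, 1.079, -0.536)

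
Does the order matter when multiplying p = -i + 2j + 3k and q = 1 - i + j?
Yes: pq = -3 - 4i - j + 4k ≠ -3 + 2i + 5j + 2k = qp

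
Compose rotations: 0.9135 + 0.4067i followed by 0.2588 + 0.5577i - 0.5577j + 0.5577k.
0.0096 + 0.6147i - 0.2826j + 0.7363k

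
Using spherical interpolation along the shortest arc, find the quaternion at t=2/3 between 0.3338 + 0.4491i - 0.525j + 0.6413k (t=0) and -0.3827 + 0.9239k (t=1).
-0.1529 + 0.1799i - 0.2102j + 0.9487k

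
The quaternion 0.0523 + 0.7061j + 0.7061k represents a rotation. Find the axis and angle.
axis = (0, √2/2, √2/2), θ = 174°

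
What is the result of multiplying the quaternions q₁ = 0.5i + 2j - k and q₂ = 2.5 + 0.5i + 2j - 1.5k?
-5.75 + 0.25i + 5.25j - 2.5k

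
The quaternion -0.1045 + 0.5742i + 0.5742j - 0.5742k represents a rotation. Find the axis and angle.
axis = (√3/3, √3/3, -√3/3), θ = 192°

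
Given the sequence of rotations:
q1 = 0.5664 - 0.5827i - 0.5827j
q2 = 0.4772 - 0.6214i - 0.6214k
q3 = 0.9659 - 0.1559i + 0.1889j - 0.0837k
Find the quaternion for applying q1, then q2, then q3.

q2 · q1 = -0.0918 - 0.9921i + 0.084j + 0.0101k
q3 · q2 · q1 = -0.2584 - 0.935i + 0.1484j + 0.1918k
-0.2584 - 0.935i + 0.1484j + 0.1918k


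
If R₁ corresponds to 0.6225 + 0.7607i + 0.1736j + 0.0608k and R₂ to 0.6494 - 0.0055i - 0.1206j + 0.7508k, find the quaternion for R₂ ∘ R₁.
0.3837 + 0.3529i + 0.6091j + 0.5976k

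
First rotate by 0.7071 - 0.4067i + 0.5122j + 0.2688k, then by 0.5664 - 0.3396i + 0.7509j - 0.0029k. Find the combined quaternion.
-0.1214 - 0.2672i + 0.9135j + 0.2816k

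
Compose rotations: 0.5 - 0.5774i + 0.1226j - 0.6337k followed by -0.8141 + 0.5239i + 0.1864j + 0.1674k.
-0.0213 + 0.5934i + 0.2287j + 0.7715k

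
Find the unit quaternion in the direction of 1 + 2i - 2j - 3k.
0.2357 + 0.4714i - 0.4714j - 0.7071k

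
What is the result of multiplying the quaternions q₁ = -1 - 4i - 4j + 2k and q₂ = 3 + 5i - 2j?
9 - 13i + 34k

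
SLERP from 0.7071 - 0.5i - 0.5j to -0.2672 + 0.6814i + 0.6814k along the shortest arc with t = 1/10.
0.6907 - 0.5471i - 0.4659j - 0.0812k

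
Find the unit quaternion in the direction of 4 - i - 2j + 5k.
0.5898 - 0.1474i - 0.2949j + 0.7372k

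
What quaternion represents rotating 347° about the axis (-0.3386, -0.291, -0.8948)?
-0.9936 - 0.0383i - 0.0329j - 0.1013k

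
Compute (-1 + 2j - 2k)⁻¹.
-0.1111 - 0.2222j + 0.2222k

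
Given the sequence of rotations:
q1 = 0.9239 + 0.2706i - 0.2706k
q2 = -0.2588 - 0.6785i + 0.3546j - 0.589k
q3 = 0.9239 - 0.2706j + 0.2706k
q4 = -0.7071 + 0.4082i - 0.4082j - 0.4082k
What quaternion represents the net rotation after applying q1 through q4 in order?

q2 · q1 = -0.2149 - 0.7929i - 0.0154j - 0.5701k
q3 · q2 · q1 = -0.0484 - 0.5741i - 0.1706j - 0.7994k
q4 · q3 · q2 · q1 = -0.1274 + 0.6429i + 0.7011j + 0.281k
-0.1274 + 0.6429i + 0.7011j + 0.281k


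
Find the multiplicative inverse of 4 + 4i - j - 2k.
0.1081 - 0.1081i + 0.027j + 0.0541k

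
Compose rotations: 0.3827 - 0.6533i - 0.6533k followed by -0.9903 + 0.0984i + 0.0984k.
-0.2504 + 0.6846i + 0.6846k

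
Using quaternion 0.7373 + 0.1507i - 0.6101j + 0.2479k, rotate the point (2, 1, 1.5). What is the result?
(-1.522, 0.408, 2.184)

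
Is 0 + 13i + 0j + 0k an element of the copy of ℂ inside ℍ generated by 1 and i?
Yes. The quaternion 13i has j- and k-coefficients y = z = 0, so it lies in the complex subalgebra spanned by 1 and i.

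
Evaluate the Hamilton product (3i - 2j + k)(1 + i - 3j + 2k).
-11 + 2i - 7j - 6k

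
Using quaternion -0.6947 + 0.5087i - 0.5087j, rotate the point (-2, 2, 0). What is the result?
(-2, 2, 0)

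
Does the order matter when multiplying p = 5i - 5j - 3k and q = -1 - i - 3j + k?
Yes: pq = -7 - 19i + 3j - 17k ≠ -7 + 9i + 7j + 23k = qp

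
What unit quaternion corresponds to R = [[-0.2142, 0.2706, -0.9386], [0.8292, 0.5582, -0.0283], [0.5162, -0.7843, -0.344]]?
0.5 - 0.378i - 0.7274j + 0.2793k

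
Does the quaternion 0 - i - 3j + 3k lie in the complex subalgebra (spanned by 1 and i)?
No. The quaternion -i - 3j + 3k has j-coefficient y = -3 and k-coefficient z = 3, not both zero, so it does not lie in the complex subalgebra spanned by 1 and i.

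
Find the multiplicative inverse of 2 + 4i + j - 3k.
0.0667 - 0.1333i - 0.0333j + 0.1k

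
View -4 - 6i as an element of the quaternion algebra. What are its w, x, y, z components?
-4 - 6i + 0j + 0k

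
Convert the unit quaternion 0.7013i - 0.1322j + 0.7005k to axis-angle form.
axis = (0.7013, -0.1322, 0.7005), θ = π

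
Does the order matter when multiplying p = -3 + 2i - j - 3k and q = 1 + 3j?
Yes: pq = 11i - 10j + 3k ≠ -7i - 10j - 9k = qp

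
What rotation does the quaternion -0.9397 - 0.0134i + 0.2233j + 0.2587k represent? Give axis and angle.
axis = (-0.0392, 0.6529, 0.7564), θ = 320°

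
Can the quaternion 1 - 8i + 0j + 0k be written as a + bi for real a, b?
Yes. The quaternion 1 - 8i has j- and k-coefficients y = z = 0, so it lies in the complex subalgebra spanned by 1 and i.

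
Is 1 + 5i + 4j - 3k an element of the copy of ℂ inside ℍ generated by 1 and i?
No. The quaternion 1 + 5i + 4j - 3k has j-coefficient y = 4 and k-coefficient z = -3, not both zero, so it does not lie in the complex subalgebra spanned by 1 and i.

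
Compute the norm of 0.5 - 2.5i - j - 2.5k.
3.708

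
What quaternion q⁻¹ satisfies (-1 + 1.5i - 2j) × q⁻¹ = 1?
-0.1379 - 0.2069i + 0.2759j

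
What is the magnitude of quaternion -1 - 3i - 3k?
√19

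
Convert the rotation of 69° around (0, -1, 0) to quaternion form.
0.8241 - 0.5664j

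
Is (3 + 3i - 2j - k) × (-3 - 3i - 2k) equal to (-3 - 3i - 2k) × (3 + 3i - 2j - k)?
No: pq = -2 - 14i + 15j - 9k ≠ -2 - 22i - 3j + 3k = qp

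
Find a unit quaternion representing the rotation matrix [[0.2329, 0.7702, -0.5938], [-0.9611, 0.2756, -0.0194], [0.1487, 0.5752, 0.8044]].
0.7604 + 0.1955i - 0.2441j - 0.5692k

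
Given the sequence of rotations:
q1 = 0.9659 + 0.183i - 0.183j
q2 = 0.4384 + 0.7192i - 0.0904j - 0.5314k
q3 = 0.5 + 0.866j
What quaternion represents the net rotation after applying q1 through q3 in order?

q2 · q1 = 0.2753 + 0.6777i - 0.2648j - 0.6283k
q3 · q2 · q1 = 0.367 - 0.2053i + 0.106j - 0.901k
0.367 - 0.2053i + 0.106j - 0.901k


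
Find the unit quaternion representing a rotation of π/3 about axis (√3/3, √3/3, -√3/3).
0.866 + 0.2887i + 0.2887j - 0.2887k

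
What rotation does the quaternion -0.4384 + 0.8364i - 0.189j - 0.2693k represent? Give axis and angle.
axis = (0.9306, -0.2103, -0.2996), θ = 232°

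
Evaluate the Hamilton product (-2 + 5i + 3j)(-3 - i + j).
8 - 13i - 11j + 8k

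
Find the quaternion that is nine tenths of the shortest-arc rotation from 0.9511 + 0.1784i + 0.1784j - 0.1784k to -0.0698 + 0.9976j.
0.0712 + 0.0261i + 0.9968j - 0.0261k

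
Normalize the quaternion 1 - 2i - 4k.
0.2182 - 0.4364i - 0.8729k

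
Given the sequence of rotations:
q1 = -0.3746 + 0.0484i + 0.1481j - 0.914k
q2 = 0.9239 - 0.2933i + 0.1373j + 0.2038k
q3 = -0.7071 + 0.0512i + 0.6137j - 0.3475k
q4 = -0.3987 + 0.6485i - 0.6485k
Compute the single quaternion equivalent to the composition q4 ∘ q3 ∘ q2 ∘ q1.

q2 · q1 = -0.166 - 0.0011i - 0.1728j - 0.9709k
q3 · q2 · q1 = -0.1139 - 0.6636i + 0.0704j + 0.736k
q4 · q3 · q2 · q1 = 0.9531 + 0.2364i - 0.075j - 0.1739k
0.9531 + 0.2364i - 0.075j - 0.1739k


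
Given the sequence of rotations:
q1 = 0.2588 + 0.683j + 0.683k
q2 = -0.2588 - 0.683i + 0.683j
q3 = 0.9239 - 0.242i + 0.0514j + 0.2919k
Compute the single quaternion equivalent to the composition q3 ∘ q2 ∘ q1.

q2 · q1 = -0.5335 + 0.2897i + 0.4665j - 0.6432k
q3 · q2 · q1 = -0.259 + 0.2275i + 0.3325j - 0.8778k
-0.259 + 0.2275i + 0.3325j - 0.8778k


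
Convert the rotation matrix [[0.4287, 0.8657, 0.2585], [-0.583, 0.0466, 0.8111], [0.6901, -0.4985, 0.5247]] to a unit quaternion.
0.7071 - 0.463i - 0.1526j - 0.5122k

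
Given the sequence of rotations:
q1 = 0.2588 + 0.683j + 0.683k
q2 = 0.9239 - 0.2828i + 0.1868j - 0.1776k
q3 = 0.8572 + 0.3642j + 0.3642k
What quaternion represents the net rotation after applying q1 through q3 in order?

q2 · q1 = 0.2328 + 0.1757i + 0.8725j + 0.3919k
q3 · q2 · q1 = -0.2609 - 0.0244i + 0.8967j + 0.3567k
-0.2609 - 0.0244i + 0.8967j + 0.3567k


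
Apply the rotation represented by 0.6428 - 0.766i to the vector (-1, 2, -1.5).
(-1, -1.824, -1.709)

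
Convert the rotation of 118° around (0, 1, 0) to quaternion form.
0.515 + 0.8572j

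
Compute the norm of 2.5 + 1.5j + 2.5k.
3.841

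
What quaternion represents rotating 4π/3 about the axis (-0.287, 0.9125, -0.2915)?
-0.5 - 0.2485i + 0.7902j - 0.2524k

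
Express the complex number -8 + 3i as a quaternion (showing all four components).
-8 + 3i + 0j + 0k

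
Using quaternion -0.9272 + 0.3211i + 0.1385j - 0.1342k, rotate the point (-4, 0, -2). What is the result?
(-3.016, -2.468, -2.193)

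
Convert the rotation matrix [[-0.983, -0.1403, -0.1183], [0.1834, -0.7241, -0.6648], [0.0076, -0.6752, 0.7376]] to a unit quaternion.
0.0872 - 0.0298i - 0.361j + 0.928k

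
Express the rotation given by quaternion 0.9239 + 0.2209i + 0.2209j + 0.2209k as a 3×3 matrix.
[[0.8048, -0.3106, 0.5058], [0.5058, 0.8048, -0.3106], [-0.3106, 0.5058, 0.8048]]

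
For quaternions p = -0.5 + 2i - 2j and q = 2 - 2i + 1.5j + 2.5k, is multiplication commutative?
No: pq = 6 - 9.75j - 2.25k ≠ 6 + 10i + 0.25j - 0.25k = qp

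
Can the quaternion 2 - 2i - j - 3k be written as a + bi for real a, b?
No. The quaternion 2 - 2i - j - 3k has j-coefficient y = -1 and k-coefficient z = -3, not both zero, so it does not lie in the complex subalgebra spanned by 1 and i.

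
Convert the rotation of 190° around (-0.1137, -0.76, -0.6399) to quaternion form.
-0.0872 - 0.1133i - 0.7571j - 0.6375k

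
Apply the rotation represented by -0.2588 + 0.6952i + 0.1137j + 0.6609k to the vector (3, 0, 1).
(1.162, -0.042, 2.941)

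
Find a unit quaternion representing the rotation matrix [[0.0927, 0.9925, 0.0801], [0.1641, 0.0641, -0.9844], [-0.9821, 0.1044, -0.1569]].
0.5 + 0.5444i + 0.5311j - 0.4142k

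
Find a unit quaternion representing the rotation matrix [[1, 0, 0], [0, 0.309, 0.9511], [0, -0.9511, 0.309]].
0.809 - 0.5878i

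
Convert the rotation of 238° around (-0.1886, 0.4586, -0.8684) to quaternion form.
-0.4848 - 0.165i + 0.4011j - 0.7595k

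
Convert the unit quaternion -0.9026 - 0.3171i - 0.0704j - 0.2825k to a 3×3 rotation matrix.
[[0.8305, -0.4653, 0.3062], [0.5546, 0.6393, -0.5327], [0.0521, 0.6122, 0.789]]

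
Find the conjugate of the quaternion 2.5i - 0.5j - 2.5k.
-2.5i + 0.5j + 2.5k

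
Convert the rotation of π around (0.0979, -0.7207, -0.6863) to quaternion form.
0.0979i - 0.7207j - 0.6863k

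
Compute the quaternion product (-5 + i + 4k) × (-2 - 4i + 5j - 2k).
22 - 2i - 39j + 7k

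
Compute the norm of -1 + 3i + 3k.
√19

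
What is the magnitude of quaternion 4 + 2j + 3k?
√29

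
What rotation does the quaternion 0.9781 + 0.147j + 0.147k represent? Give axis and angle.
axis = (0, √2/2, √2/2), θ = 24°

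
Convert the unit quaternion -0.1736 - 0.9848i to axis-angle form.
axis = (-1, 0, 0), θ = 200°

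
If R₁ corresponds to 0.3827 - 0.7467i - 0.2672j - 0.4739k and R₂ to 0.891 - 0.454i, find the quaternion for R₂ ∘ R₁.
0.002 - 0.8391i - 0.4532j - 0.3009k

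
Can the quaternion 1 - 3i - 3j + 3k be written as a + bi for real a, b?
No. The quaternion 1 - 3i - 3j + 3k has j-coefficient y = -3 and k-coefficient z = 3, not both zero, so it does not lie in the complex subalgebra spanned by 1 and i.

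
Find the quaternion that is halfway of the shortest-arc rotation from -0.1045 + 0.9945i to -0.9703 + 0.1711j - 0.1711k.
-0.7242 + 0.6701i + 0.1153j - 0.1153k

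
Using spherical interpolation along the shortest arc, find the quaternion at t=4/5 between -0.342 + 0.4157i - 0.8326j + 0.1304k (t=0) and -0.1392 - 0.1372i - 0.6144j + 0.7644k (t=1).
-0.1963 - 0.0201i - 0.7105j + 0.6754k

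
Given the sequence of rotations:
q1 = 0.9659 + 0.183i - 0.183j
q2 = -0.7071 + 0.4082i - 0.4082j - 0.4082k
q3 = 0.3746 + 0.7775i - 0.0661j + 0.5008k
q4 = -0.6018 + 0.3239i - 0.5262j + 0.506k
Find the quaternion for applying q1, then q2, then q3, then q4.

q2 · q1 = -0.8324 + 0.1902i - 0.3396j - 0.3943k
q3 · q2 · q1 = -0.2847 - 0.3798i + 0.3296j - 0.816k
q4 · q3 · q2 · q1 = 0.8807 + 0.399i + 0.0236j + 0.2539k
0.8807 + 0.399i + 0.0236j + 0.2539k


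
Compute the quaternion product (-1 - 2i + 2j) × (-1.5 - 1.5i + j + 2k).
-3.5 + 8.5i - k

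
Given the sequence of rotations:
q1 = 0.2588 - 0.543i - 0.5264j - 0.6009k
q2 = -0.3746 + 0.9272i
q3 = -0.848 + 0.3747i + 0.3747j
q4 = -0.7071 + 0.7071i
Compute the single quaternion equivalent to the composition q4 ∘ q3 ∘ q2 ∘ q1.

q2 · q1 = 0.4065 + 0.4434i + 0.7543j - 0.263k
q3 · q2 · q1 = -0.7935 - 0.3222i - 0.3888j + 0.3395k
q4 · q3 · q2 · q1 = 0.7889 - 0.3333i + 0.0349j - 0.515k
0.7889 - 0.3333i + 0.0349j - 0.515k


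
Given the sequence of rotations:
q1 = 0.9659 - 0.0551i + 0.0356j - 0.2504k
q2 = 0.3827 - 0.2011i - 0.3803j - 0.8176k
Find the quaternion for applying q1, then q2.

q2 · q1 = 0.1674 - 0.091i - 0.359j - 0.9137k
0.1674 - 0.091i - 0.359j - 0.9137k


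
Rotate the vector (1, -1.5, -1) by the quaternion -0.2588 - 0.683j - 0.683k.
(-0.689, -0.68, -1.82)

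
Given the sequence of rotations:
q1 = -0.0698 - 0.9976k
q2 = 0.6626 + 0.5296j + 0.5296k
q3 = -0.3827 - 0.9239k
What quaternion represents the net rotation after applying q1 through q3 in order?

q2 · q1 = 0.4821 - 0.5283i - 0.037j - 0.698k
q3 · q2 · q1 = -0.8294 + 0.168i + 0.5023j - 0.1783k
-0.8294 + 0.168i + 0.5023j - 0.1783k


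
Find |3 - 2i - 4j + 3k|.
√38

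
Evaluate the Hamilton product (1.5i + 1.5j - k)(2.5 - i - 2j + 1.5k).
6 + 4i + 2.5j - 4k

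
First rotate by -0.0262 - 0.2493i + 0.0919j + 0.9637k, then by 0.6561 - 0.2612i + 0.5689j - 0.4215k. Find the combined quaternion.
0.2716 + 0.4303i + 0.4022j + 0.7611k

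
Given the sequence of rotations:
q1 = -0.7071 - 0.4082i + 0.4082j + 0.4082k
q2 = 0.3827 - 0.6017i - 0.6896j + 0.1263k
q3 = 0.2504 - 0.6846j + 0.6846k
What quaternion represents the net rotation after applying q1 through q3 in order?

q2 · q1 = -0.2863 - 0.0638i + 0.8379j - 0.4602k
q3 · q2 · q1 = 0.817 - 0.2745i + 0.3621j - 0.3549k
0.817 - 0.2745i + 0.3621j - 0.3549k


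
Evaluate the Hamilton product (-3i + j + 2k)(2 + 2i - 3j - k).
11 - i + 3j + 11k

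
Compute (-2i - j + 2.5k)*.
2i + j - 2.5k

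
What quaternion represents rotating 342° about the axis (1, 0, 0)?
-0.9877 + 0.1564i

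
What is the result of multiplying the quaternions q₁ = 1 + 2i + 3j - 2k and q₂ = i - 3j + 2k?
11 + i - 9j - 7k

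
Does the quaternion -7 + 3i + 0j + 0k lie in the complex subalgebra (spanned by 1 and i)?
Yes. The quaternion -7 + 3i has j- and k-coefficients y = z = 0, so it lies in the complex subalgebra spanned by 1 and i.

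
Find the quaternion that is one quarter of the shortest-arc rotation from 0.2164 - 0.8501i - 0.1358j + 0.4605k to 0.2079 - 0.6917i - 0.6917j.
0.2264 - 0.8551i - 0.2958j + 0.3606k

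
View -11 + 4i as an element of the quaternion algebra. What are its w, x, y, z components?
-11 + 4i + 0j + 0k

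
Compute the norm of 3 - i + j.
√11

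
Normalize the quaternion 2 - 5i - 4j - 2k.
0.2857 - 0.7143i - 0.5714j - 0.2857k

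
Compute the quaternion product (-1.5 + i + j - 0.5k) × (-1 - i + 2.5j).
1.75i - 4.25j + 4k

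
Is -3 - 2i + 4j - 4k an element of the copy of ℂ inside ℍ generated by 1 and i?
No. The quaternion -3 - 2i + 4j - 4k has j-coefficient y = 4 and k-coefficient z = -4, not both zero, so it does not lie in the complex subalgebra spanned by 1 and i.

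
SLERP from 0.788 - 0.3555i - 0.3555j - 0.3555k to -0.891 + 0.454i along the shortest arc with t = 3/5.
0.8789 - 0.4287i - 0.1479j - 0.1479k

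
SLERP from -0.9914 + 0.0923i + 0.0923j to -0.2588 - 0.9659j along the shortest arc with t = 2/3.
-0.6644 + 0.0422i - 0.7461j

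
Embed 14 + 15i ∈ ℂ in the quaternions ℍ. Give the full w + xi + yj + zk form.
14 + 15i + 0j + 0k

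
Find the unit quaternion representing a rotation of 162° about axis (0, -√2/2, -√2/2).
0.1564 - 0.6984j - 0.6984k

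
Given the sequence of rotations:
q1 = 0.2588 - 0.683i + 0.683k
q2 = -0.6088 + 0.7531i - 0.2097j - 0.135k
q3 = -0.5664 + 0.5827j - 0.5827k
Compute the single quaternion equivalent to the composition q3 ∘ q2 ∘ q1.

q2 · q1 = 0.449 + 0.4675i - 0.4764j - 0.594k
q3 · q2 · q1 = -0.3228 - 0.8885i + 0.2591j - 0.1976k
-0.3228 - 0.8885i + 0.2591j - 0.1976k


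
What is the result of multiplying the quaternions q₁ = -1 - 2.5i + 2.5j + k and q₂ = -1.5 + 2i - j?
9 + 2.75i - 0.75j - 4k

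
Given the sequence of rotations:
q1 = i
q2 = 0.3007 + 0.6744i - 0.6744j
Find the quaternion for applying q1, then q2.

q2 · q1 = -0.6744 + 0.3007i + 0.6744k
-0.6744 + 0.3007i + 0.6744k


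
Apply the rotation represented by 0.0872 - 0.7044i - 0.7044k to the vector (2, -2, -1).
(-1.223, 1.601, 2.223)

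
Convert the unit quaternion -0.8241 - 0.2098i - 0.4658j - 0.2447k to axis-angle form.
axis = (-0.3704, -0.8223, -0.432), θ = 291°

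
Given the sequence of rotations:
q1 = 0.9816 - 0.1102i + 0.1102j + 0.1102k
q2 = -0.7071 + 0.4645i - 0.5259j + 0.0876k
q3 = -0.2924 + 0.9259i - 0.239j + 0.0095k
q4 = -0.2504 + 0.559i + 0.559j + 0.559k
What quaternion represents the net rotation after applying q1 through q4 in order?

q2 · q1 = -0.5946 + 0.4663i - 0.655j + 0.0013k
q3 · q2 · q1 = -0.4144 - 0.681i + 0.3369j - 0.501k
q4 · q3 · q2 · q1 = 0.5762 - 0.5295i - 0.4166j + 0.4628k
0.5762 - 0.5295i - 0.4166j + 0.4628k


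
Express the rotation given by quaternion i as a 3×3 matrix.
[[1, 0, 0], [0, -1, 0], [0, 0, -1]]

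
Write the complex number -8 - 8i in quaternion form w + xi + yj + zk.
-8 - 8i + 0j + 0k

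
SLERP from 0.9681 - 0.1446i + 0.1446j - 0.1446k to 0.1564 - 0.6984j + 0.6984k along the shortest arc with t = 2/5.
0.6771 - 0.1145i + 0.514j - 0.514k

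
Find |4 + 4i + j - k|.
√34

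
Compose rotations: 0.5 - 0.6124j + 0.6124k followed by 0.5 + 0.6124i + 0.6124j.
0.625 + 0.6812i - 0.375j - 0.0688k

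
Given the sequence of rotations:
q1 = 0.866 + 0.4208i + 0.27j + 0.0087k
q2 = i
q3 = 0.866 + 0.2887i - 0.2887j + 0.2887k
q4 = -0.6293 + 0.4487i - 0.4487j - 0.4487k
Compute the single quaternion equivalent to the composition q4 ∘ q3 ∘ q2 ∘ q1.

q2 · q1 = -0.4208 + 0.866i - 0.0087j + 0.27k
q3 · q2 · q1 = -0.6949 + 0.553i + 0.286j + 0.3598k
q4 · q3 · q2 · q1 = 0.4789 - 0.6929i - 0.2778j + 0.4618k
0.4789 - 0.6929i - 0.2778j + 0.4618k


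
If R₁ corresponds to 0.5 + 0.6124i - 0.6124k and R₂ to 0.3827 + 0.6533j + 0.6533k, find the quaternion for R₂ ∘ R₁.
0.5914 - 0.1657i + 0.7267j - 0.3078k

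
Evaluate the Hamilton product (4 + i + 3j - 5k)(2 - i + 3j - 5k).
-25 - 2i + 28j - 24k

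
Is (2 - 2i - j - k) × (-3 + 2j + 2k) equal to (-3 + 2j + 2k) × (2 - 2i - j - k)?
No: pq = -2 + 6i + 11j + 3k ≠ -2 + 6i + 3j + 11k = qp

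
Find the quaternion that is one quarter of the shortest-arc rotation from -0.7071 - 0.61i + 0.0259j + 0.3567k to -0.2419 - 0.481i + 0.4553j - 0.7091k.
-0.6959 - 0.6926i + 0.1767j + 0.0696k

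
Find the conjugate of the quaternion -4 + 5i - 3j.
-4 - 5i + 3j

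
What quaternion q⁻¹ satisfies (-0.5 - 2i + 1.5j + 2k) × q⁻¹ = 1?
-0.0476 + 0.1905i - 0.1429j - 0.1905k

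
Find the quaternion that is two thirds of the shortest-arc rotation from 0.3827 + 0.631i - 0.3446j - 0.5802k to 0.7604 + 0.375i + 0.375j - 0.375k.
0.6935 + 0.5092i + 0.1404j - 0.49k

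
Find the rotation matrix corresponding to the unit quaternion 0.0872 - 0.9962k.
[[-0.9848, 0.1737, 0], [-0.1737, -0.9848, 0], [0, 0, 1]]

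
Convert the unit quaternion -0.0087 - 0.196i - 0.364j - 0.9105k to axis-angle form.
axis = (-0.196, -0.364, -0.9105), θ = 181°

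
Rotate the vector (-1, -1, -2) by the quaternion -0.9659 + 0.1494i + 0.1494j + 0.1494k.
(-0.756, -1.333, -1.911)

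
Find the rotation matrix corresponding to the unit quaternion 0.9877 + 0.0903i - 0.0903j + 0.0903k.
[[0.9674, -0.1947, -0.1621], [0.1621, 0.9674, -0.1947], [0.1947, 0.1621, 0.9674]]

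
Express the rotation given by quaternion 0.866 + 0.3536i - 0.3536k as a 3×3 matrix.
[[0.7499, 0.6124, -0.2501], [-0.6124, 0.4999, -0.6124], [-0.2501, 0.6124, 0.7499]]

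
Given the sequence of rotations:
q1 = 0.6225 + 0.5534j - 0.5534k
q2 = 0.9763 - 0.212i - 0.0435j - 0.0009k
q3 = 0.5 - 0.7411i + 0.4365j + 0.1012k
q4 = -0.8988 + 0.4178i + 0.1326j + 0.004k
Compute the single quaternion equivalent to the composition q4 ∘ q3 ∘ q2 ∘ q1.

q2 · q1 = 0.6313 - 0.1074i + 0.3959j - 0.6582k
q3 · q2 · q1 = 0.1299 - 0.8489i - 0.0251j - 0.5117k
q4 · q3 · q2 · q1 = 0.2433 + 0.7495i + 0.2502j + 0.5625k
0.2433 + 0.7495i + 0.2502j + 0.5625k


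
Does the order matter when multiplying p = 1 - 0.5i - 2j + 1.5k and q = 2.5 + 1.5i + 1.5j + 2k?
Yes: pq = 3.25 - 6i - 0.25j + 8k ≠ 3.25 + 6.5i - 6.75j + 3.5k = qp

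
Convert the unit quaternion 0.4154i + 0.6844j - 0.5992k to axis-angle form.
axis = (0.4154, 0.6844, -0.5992), θ = π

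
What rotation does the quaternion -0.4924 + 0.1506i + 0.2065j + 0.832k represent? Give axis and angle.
axis = (0.173, 0.2373, 0.9559), θ = 239°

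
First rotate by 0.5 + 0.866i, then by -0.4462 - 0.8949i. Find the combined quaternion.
0.5519 - 0.8339i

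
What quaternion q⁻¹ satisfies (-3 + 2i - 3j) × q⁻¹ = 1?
-0.1364 - 0.0909i + 0.1364j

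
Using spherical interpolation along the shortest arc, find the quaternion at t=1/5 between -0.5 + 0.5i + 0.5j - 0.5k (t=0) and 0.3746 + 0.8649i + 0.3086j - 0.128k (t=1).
-0.3403 + 0.6426i + 0.5069j - 0.4629k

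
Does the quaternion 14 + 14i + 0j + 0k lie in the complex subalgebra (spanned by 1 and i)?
Yes. The quaternion 14 + 14i has j- and k-coefficients y = z = 0, so it lies in the complex subalgebra spanned by 1 and i.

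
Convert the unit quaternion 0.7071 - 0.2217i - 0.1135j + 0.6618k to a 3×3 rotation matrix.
[[0.0983, -0.8856, -0.454], [0.9862, 0.0257, 0.1633], [-0.1329, -0.4638, 0.8759]]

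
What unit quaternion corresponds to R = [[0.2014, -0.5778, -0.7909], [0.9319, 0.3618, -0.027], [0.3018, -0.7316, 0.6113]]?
0.7373 - 0.2389i - 0.3705j + 0.5119k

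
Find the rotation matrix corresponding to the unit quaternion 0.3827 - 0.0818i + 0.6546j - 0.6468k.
[[-0.6937, 0.388, 0.6068], [-0.6022, 0.1499, -0.7842], [-0.3952, -0.9094, 0.1296]]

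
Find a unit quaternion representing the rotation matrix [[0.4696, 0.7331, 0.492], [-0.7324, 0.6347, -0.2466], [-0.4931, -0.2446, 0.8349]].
0.8572 + 0.0006i + 0.2873j - 0.4274k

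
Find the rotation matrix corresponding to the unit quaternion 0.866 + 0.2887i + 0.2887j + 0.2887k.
[[0.6666, -0.3333, 0.6667], [0.6667, 0.6666, -0.3333], [-0.3333, 0.6667, 0.6666]]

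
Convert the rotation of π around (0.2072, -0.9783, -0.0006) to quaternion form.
0.2072i - 0.9783j - 0.0006k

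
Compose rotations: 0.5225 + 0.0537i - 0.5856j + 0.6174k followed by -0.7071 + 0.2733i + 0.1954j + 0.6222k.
-0.6539 + 0.5898i + 0.3809j - 0.282k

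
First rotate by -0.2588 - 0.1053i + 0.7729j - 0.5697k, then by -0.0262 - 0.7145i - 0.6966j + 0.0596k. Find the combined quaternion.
0.5039 + 0.5385i - 0.2533j - 0.6261k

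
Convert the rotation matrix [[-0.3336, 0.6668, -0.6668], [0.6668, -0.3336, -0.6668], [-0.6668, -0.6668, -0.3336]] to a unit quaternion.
-0.5774i - 0.5774j + 0.5774k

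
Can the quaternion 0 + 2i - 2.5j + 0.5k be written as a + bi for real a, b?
No. The quaternion 2i - 2.5j + 0.5k has j-coefficient y = -2.5 and k-coefficient z = 0.5, not both zero, so it does not lie in the complex subalgebra spanned by 1 and i.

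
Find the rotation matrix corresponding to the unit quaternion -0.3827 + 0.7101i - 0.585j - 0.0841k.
[[0.3014, -0.8952, 0.3283], [-0.7664, -0.0226, 0.6419], [-0.5672, -0.4451, -0.6929]]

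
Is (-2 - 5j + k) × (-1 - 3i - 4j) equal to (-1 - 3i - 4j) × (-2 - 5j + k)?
No: pq = -18 + 10i + 10j - 16k ≠ -18 + 2i + 16j + 14k = qp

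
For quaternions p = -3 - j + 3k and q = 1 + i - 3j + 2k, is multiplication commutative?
No: pq = -12 + 4i + 11j - 2k ≠ -12 - 10i + 5j - 4k = qp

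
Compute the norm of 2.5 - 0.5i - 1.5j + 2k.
3.571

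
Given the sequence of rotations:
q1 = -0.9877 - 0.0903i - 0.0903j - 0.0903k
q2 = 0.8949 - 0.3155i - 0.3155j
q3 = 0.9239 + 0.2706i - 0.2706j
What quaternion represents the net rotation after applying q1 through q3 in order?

q2 · q1 = -0.9409 + 0.2593i + 0.2023j - 0.0808k
q3 · q2 · q1 = -0.8847 + 0.0068i + 0.4634j + 0.0503k
-0.8847 + 0.0068i + 0.4634j + 0.0503k


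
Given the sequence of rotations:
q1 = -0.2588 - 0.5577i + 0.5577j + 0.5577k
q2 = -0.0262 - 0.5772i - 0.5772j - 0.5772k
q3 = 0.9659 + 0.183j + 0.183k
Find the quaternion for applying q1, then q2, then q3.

q2 · q1 = 0.3287 + 0.164i + 0.7786j - 0.509k
q3 · q2 · q1 = 0.2682 - 0.0772i + 0.8422j - 0.4615k
0.2682 - 0.0772i + 0.8422j - 0.4615k


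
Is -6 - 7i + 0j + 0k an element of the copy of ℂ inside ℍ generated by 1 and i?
Yes. The quaternion -6 - 7i has j- and k-coefficients y = z = 0, so it lies in the complex subalgebra spanned by 1 and i.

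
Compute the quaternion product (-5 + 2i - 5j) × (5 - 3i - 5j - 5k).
-44 + 50i + 10j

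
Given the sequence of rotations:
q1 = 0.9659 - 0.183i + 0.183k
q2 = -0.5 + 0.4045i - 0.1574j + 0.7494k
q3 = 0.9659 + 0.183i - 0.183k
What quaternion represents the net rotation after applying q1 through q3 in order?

q2 · q1 = -0.5461 + 0.4534i - 0.3632j + 0.6035k
q3 · q2 · q1 = -0.5 + 0.2715i - 0.5442j + 0.6164k
-0.5 + 0.2715i - 0.5442j + 0.6164k


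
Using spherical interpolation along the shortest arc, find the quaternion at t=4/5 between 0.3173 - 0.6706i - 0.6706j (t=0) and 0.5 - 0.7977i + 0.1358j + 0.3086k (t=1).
0.4952 - 0.8279i - 0.0398j + 0.2605k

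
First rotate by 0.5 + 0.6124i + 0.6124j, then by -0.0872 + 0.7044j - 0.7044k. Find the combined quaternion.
-0.475 + 0.378i - 0.1326j - 0.7836k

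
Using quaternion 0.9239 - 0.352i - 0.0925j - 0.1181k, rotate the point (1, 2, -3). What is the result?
(1.785, -0.721, -3.208)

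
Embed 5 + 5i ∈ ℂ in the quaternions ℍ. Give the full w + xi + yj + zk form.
5 + 5i + 0j + 0k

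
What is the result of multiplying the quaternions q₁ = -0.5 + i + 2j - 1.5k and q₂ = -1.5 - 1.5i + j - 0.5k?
-0.5 - 0.25i - 0.75j + 6.5k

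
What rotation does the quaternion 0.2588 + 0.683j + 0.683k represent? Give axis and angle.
axis = (0, √2/2, √2/2), θ = 5π/6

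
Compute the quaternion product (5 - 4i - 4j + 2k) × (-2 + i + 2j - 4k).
10 + 25i + 4j - 28k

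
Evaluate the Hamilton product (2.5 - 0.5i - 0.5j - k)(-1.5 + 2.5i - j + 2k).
-1 + 5i - 3.25j + 8.25k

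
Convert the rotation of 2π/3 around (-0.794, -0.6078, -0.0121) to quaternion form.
0.5 - 0.6876i - 0.5264j - 0.0105k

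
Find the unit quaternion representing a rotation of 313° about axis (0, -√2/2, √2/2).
-0.9171 - 0.282j + 0.282k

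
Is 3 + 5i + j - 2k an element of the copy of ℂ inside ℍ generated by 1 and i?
No. The quaternion 3 + 5i + j - 2k has j-coefficient y = 1 and k-coefficient z = -2, not both zero, so it does not lie in the complex subalgebra spanned by 1 and i.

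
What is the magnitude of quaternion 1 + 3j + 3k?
√19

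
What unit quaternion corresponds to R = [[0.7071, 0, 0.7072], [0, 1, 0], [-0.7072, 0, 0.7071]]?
0.9239 + 0.3827j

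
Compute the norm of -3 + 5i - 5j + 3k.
√68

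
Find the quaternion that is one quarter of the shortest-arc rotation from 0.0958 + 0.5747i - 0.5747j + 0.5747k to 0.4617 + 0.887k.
0.2124 + 0.4643i - 0.4643j + 0.7237k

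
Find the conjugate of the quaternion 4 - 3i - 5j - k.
4 + 3i + 5j + k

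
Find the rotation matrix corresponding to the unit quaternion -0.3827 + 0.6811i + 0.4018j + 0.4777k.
[[0.2207, 0.913, 0.3432], [0.1817, -0.3842, 0.9052], [0.9583, -0.1374, -0.2507]]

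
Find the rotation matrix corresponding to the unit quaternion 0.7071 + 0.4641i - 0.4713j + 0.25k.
[[0.4308, -0.791, -0.4345], [-0.0839, 0.4442, -0.892], [0.8986, 0.4207, 0.125]]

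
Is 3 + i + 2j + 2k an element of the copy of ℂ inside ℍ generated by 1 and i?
No. The quaternion 3 + i + 2j + 2k has j-coefficient y = 2 and k-coefficient z = 2, not both zero, so it does not lie in the complex subalgebra spanned by 1 and i.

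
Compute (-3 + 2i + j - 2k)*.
-3 - 2i - j + 2k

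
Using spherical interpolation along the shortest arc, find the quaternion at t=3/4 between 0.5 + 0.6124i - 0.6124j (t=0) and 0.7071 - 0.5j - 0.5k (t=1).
0.7006 + 0.1719i - 0.5681j - 0.3961k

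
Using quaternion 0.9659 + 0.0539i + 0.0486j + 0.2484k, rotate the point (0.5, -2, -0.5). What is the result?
(1.325, -1.459, -0.785)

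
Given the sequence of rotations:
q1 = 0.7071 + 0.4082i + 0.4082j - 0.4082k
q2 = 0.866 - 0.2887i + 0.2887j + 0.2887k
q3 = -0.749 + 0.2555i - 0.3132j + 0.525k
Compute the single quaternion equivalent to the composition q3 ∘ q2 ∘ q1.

q2 · q1 = 0.7302 - 0.0863i + 0.5576j - 0.3851k
q3 · q2 · q1 = -0.1481 + 0.0791i - 0.5933j + 0.7872k
-0.1481 + 0.0791i - 0.5933j + 0.7872k


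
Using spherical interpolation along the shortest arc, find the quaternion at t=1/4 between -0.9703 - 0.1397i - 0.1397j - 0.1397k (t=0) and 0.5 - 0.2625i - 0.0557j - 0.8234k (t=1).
-0.9834 - 0.0337i - 0.1004j + 0.1471k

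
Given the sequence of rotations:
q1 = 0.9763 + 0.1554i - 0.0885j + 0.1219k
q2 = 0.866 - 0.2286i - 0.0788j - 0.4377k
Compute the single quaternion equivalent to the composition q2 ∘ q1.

q2 · q1 = 0.9274 - 0.1369i - 0.1937j - 0.2893k
0.9274 - 0.1369i - 0.1937j - 0.2893k


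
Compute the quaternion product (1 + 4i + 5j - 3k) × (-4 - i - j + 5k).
20 + 5i - 38j + 18k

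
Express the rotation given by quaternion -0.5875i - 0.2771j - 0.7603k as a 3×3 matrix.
[[-0.3097, 0.3256, 0.8934], [0.3256, -0.8464, 0.4214], [0.8934, 0.4214, 0.1561]]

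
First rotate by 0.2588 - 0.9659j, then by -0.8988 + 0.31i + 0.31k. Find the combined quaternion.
-0.2326 + 0.3797i + 0.8682j - 0.2192k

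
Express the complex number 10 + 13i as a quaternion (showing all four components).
10 + 13i + 0j + 0k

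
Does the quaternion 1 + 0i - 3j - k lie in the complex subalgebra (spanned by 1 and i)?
No. The quaternion 1 - 3j - k has j-coefficient y = -3 and k-coefficient z = -1, not both zero, so it does not lie in the complex subalgebra spanned by 1 and i.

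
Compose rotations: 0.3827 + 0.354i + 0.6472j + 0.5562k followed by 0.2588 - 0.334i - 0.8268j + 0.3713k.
0.5459 - 0.7364i + 0.1683j + 0.3626k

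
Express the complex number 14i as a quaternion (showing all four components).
0 + 14i + 0j + 0k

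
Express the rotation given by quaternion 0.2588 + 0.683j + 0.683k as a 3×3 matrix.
[[-0.866, -0.3535, 0.3535], [0.3535, 0.067, 0.933], [-0.3535, 0.933, 0.067]]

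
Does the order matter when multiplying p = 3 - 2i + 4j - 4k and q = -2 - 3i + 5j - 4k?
Yes: pq = -48 - i + 11j - 2k ≠ -48 - 9i + 3j - 6k = qp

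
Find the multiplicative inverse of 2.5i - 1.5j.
-0.2941i + 0.1765j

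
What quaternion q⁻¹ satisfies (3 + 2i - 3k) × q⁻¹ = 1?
0.1364 - 0.0909i + 0.1364k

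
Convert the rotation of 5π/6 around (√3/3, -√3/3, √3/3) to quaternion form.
0.2588 + 0.5577i - 0.5577j + 0.5577k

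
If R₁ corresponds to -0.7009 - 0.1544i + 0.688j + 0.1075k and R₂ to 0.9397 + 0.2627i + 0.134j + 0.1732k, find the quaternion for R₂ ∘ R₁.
-0.7289 - 0.434i + 0.4976j + 0.181k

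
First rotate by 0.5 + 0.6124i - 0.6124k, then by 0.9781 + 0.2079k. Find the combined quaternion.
0.6164 + 0.599i + 0.1273j - 0.495k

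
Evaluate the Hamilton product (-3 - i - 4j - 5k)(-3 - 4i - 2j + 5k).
22 - 15i + 43j - 14k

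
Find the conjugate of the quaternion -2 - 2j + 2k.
-2 + 2j - 2k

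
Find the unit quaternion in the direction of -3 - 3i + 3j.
-0.5774 - 0.5774i + 0.5774j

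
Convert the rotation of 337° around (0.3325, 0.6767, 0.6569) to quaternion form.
-0.9799 + 0.0663i + 0.1349j + 0.131k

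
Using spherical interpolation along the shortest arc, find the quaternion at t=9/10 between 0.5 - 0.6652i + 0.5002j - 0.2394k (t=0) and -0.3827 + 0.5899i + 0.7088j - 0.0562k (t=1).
0.4369 - 0.6588i - 0.6121j + 0.0209k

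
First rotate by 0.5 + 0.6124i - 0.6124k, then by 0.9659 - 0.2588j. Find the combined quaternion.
0.4829 + 0.75i - 0.1294j - 0.433k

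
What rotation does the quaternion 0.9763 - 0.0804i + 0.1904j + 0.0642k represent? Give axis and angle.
axis = (-0.3715, 0.8798, 0.2966), θ = 25°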